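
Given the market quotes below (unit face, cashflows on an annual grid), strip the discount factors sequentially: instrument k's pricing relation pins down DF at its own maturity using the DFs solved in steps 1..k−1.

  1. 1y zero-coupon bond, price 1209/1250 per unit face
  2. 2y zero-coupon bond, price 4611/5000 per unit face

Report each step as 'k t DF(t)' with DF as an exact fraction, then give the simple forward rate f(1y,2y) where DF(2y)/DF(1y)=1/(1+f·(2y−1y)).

1 1 1209/1250
2 2 4611/5000
f(1y,2y) = ((1209/1250)/(4611/5000) − 1)/(1) = 75/1537 ≈ 4.8796%

step 1 [1y] zero: DF = P = 1209/1250 ≈ 0.967200
step 2 [2y] zero: DF = P = 4611/5000 ≈ 0.922200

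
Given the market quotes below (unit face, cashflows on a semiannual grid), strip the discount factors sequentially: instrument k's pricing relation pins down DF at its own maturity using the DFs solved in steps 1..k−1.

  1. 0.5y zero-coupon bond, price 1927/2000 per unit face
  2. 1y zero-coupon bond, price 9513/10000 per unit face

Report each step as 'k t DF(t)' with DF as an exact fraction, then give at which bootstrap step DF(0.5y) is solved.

step 1 [0.5y] zero: DF = P = 1927/2000 ≈ 0.963500
step 2 [1y] zero: DF = P = 9513/10000 ≈ 0.951300

1 1/2 1927/2000
2 1 9513/10000
DF(0.5y) is solved at step 1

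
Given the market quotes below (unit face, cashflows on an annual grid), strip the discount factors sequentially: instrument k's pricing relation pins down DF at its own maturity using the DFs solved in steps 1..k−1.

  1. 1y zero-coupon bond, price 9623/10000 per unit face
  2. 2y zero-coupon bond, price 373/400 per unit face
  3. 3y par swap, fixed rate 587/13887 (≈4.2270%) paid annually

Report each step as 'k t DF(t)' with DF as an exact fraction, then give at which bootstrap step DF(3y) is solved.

1 1 9623/10000
2 2 373/400
3 3 4413/5000
DF(3y) is solved at step 3

step 1 [1y] zero: DF = P = 9623/10000 ≈ 0.962300
step 2 [2y] zero: DF = P = 373/400 ≈ 0.932500
step 3 [3y] swap r/1=587/13887: DF=(1 − 587/13887·(0.962300+0.932500))/(1+587/13887) = 4413/5000 ≈ 0.882600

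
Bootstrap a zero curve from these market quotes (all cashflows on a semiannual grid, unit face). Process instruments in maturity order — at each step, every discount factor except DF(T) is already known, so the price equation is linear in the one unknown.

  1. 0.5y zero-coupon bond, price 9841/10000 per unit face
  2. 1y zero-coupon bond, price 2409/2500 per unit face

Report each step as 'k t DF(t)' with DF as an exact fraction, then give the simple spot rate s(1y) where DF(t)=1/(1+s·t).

step 1 [0.5y] zero: DF = P = 9841/10000 ≈ 0.984100
step 2 [1y] zero: DF = P = 2409/2500 ≈ 0.963600

1 1/2 9841/10000
2 1 2409/2500
s(1y) = (1/(2409/2500) − 1)/(1) = 91/2409 ≈ 3.7775%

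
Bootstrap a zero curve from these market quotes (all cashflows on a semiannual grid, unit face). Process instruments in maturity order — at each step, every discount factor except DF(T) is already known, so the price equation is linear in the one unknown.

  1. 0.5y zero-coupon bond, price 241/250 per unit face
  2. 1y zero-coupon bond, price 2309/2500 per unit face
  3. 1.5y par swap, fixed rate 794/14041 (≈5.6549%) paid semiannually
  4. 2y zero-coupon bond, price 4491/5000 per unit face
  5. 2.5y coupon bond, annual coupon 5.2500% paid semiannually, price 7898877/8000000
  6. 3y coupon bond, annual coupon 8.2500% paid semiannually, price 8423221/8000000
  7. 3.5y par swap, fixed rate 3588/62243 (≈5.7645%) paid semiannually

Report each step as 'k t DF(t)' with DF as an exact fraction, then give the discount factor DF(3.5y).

1 1/2 241/250
2 1 2309/2500
3 3/2 4603/5000
4 2 4491/5000
5 5/2 8673/10000
6 3 83/100
7 7/2 4103/5000
DF(3.5y) = 4103/5000 ≈ 0.820600

step 1 [0.5y] zero: DF = P = 241/250 ≈ 0.964000
step 2 [1y] zero: DF = P = 2309/2500 ≈ 0.923600
step 3 [1.5y] swap r/2=397/14041: DF=(1 − 397/14041·(0.964000+0.923600))/(1+397/14041) = 4603/5000 ≈ 0.920600
step 4 [2y] zero: DF = P = 4491/5000 ≈ 0.898200
step 5 [2.5y] bond c/2=21/800: DF=(7898877/8000000 − 21/800·(0.964000+0.923600+0.920600+0.898200))/(1+21/800) = 8673/10000 ≈ 0.867300
step 6 [3y] bond c/2=33/800: DF=(8423221/8000000 − 33/800·(0.964000+0.923600+0.920600+0.898200+0.867300))/(1+33/800) = 83/100 ≈ 0.830000
step 7 [3.5y] swap r/2=1794/62243: DF=(1 − 1794/62243·(0.964000+0.923600+0.920600+0.898200+0.867300+0.830000))/(1+1794/62243) = 4103/5000 ≈ 0.820600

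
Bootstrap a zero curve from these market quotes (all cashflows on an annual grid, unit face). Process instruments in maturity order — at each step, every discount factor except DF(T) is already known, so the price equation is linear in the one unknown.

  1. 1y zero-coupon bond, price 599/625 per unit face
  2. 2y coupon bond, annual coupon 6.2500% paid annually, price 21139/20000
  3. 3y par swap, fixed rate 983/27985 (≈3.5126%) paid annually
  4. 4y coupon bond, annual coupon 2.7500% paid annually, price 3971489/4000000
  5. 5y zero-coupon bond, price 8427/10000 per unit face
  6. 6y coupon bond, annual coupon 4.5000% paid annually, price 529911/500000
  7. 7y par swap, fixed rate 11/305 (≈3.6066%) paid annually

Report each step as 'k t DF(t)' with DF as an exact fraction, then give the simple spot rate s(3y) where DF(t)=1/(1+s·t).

1 1 599/625
2 2 1173/1250
3 3 9017/10000
4 4 4457/5000
5 5 8427/10000
6 6 819/1000
7 7 7789/10000
s(3y) = (1/(9017/10000) − 1)/(3) = 983/27051 ≈ 3.6339%

step 1 [1y] zero: DF = P = 599/625 ≈ 0.958400
step 2 [2y] bond c/1=1/16: DF=(21139/20000 − 1/16·(0.958400))/(1+1/16) = 1173/1250 ≈ 0.938400
step 3 [3y] swap r/1=983/27985: DF=(1 − 983/27985·(0.958400+0.938400))/(1+983/27985) = 9017/10000 ≈ 0.901700
step 4 [4y] bond c/1=11/400: DF=(3971489/4000000 − 11/400·(0.958400+0.938400+0.901700))/(1+11/400) = 4457/5000 ≈ 0.891400
step 5 [5y] zero: DF = P = 8427/10000 ≈ 0.842700
step 6 [6y] bond c/1=9/200: DF=(529911/500000 − 9/200·(0.958400+0.938400+0.901700+0.891400+0.842700))/(1+9/200) = 819/1000 ≈ 0.819000
step 7 [7y] swap r/1=11/305: DF=(1 − 11/305·(0.958400+0.938400+0.901700+0.891400+0.842700+0.819000))/(1+11/305) = 7789/10000 ≈ 0.778900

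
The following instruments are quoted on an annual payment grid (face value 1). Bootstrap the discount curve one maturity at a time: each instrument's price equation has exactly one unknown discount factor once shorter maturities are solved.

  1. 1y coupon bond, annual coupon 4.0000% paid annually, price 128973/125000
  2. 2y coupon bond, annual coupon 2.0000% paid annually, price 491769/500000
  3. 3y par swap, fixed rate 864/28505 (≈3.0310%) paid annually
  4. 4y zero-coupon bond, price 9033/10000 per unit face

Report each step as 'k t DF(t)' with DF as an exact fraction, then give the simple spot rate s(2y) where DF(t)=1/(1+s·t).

1 1 9921/10000
2 2 1181/1250
3 3 571/625
4 4 9033/10000
s(2y) = (1/(1181/1250) − 1)/(2) = 69/2362 ≈ 2.9213%

step 1 [1y] bond c/1=1/25: DF=(128973/125000 − 1/25·(0))/(1+1/25) = 9921/10000 ≈ 0.992100
step 2 [2y] bond c/1=1/50: DF=(491769/500000 − 1/50·(0.992100))/(1+1/50) = 1181/1250 ≈ 0.944800
step 3 [3y] swap r/1=864/28505: DF=(1 − 864/28505·(0.992100+0.944800))/(1+864/28505) = 571/625 ≈ 0.913600
step 4 [4y] zero: DF = P = 9033/10000 ≈ 0.903300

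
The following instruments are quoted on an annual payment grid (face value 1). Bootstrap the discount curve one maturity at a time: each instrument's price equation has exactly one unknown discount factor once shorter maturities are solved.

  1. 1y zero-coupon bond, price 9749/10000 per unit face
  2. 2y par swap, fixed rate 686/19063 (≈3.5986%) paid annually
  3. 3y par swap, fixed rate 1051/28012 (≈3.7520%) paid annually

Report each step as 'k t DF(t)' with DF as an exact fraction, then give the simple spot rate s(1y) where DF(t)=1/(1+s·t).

step 1 [1y] zero: DF = P = 9749/10000 ≈ 0.974900
step 2 [2y] swap r/1=686/19063: DF=(1 − 686/19063·(0.974900))/(1+686/19063) = 4657/5000 ≈ 0.931400
step 3 [3y] swap r/1=1051/28012: DF=(1 − 1051/28012·(0.974900+0.931400))/(1+1051/28012) = 8949/10000 ≈ 0.894900

1 1 9749/10000
2 2 4657/5000
3 3 8949/10000
s(1y) = (1/(9749/10000) − 1)/(1) = 251/9749 ≈ 2.5746%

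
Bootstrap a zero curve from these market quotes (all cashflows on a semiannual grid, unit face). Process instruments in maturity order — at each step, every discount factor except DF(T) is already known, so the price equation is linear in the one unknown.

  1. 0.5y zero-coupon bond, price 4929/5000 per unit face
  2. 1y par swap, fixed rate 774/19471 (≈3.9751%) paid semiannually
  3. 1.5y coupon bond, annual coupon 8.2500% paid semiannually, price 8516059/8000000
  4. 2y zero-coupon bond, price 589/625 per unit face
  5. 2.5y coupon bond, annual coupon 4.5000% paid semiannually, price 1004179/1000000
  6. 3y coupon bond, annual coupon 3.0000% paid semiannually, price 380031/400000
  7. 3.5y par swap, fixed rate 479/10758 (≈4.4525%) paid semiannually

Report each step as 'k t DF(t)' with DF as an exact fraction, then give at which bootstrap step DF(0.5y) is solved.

1 1/2 4929/5000
2 1 9613/10000
3 3/2 2363/2500
4 2 589/625
5 5/2 8977/10000
6 3 8661/10000
7 7/2 8563/10000
DF(0.5y) is solved at step 1

step 1 [0.5y] zero: DF = P = 4929/5000 ≈ 0.985800
step 2 [1y] swap r/2=387/19471: DF=(1 − 387/19471·(0.985800))/(1+387/19471) = 9613/10000 ≈ 0.961300
step 3 [1.5y] bond c/2=33/800: DF=(8516059/8000000 − 33/800·(0.985800+0.961300))/(1+33/800) = 2363/2500 ≈ 0.945200
step 4 [2y] zero: DF = P = 589/625 ≈ 0.942400
step 5 [2.5y] bond c/2=9/400: DF=(1004179/1000000 − 9/400·(0.985800+0.961300+0.945200+0.942400))/(1+9/400) = 8977/10000 ≈ 0.897700
step 6 [3y] bond c/2=3/200: DF=(380031/400000 − 3/200·(0.985800+0.961300+0.945200+0.942400+0.897700))/(1+3/200) = 8661/10000 ≈ 0.866100
step 7 [3.5y] swap r/2=479/21516: DF=(1 − 479/21516·(0.985800+0.961300+0.945200+0.942400+0.897700+0.866100))/(1+479/21516) = 8563/10000 ≈ 0.856300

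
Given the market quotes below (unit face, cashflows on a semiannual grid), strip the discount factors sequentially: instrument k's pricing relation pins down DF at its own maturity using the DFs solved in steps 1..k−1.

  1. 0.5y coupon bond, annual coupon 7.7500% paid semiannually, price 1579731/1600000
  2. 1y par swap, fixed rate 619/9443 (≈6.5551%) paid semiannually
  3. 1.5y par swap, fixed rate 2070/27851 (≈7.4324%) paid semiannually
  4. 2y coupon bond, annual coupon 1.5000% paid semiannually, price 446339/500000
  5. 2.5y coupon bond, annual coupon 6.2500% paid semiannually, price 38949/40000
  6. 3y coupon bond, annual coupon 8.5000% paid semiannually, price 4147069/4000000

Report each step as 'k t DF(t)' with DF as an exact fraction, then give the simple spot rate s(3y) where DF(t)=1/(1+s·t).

step 1 [0.5y] bond c/2=31/800: DF=(1579731/1600000 − 31/800·(0))/(1+31/800) = 1901/2000 ≈ 0.950500
step 2 [1y] swap r/2=619/18886: DF=(1 − 619/18886·(0.950500))/(1+619/18886) = 9381/10000 ≈ 0.938100
step 3 [1.5y] swap r/2=1035/27851: DF=(1 − 1035/27851·(0.950500+0.938100))/(1+1035/27851) = 1793/2000 ≈ 0.896500
step 4 [2y] bond c/2=3/400: DF=(446339/500000 − 3/400·(0.950500+0.938100+0.896500))/(1+3/400) = 8653/10000 ≈ 0.865300
step 5 [2.5y] bond c/2=1/32: DF=(38949/40000 − 1/32·(0.950500+0.938100+0.896500+0.865300))/(1+1/32) = 521/625 ≈ 0.833600
step 6 [3y] bond c/2=17/400: DF=(4147069/4000000 − 17/400·(0.950500+0.938100+0.896500+0.865300+0.833600))/(1+17/400) = 8117/10000 ≈ 0.811700

1 1/2 1901/2000
2 1 9381/10000
3 3/2 1793/2000
4 2 8653/10000
5 5/2 521/625
6 3 8117/10000
s(3y) = (1/(8117/10000) − 1)/(3) = 1883/24351 ≈ 7.7327%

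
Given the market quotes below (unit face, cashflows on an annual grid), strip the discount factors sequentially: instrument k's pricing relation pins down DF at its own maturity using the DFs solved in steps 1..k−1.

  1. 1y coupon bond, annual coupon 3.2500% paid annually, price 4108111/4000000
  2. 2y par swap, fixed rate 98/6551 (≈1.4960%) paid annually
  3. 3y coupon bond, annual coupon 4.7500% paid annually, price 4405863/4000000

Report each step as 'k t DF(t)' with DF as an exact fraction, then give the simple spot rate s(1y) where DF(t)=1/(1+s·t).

1 1 9947/10000
2 2 4853/5000
3 3 1203/1250
s(1y) = (1/(9947/10000) − 1)/(1) = 53/9947 ≈ 0.5328%

step 1 [1y] bond c/1=13/400: DF=(4108111/4000000 − 13/400·(0))/(1+13/400) = 9947/10000 ≈ 0.994700
step 2 [2y] swap r/1=98/6551: DF=(1 − 98/6551·(0.994700))/(1+98/6551) = 4853/5000 ≈ 0.970600
step 3 [3y] bond c/1=19/400: DF=(4405863/4000000 − 19/400·(0.994700+0.970600))/(1+19/400) = 1203/1250 ≈ 0.962400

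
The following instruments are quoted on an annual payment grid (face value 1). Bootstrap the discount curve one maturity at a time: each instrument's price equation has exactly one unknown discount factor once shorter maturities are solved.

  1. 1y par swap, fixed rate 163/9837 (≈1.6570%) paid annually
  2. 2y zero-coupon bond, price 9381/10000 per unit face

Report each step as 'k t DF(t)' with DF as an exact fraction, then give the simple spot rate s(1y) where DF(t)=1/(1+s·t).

step 1 [1y] swap r/1=163/9837: DF=(1 − 163/9837·(0))/(1+163/9837) = 9837/10000 ≈ 0.983700
step 2 [2y] zero: DF = P = 9381/10000 ≈ 0.938100

1 1 9837/10000
2 2 9381/10000
s(1y) = (1/(9837/10000) − 1)/(1) = 163/9837 ≈ 1.6570%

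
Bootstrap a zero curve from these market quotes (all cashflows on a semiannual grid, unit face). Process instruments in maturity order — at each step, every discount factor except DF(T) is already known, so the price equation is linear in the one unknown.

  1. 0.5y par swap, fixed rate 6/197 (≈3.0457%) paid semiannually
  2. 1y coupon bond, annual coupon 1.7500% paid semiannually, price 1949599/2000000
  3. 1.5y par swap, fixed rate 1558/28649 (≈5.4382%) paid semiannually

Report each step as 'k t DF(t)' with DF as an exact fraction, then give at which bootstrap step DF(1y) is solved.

step 1 [0.5y] swap r/2=3/197: DF=(1 − 3/197·(0))/(1+3/197) = 197/200 ≈ 0.985000
step 2 [1y] bond c/2=7/800: DF=(1949599/2000000 − 7/800·(0.985000))/(1+7/800) = 4789/5000 ≈ 0.957800
step 3 [1.5y] swap r/2=779/28649: DF=(1 − 779/28649·(0.985000+0.957800))/(1+779/28649) = 9221/10000 ≈ 0.922100

1 1/2 197/200
2 1 4789/5000
3 3/2 9221/10000
DF(1y) is solved at step 2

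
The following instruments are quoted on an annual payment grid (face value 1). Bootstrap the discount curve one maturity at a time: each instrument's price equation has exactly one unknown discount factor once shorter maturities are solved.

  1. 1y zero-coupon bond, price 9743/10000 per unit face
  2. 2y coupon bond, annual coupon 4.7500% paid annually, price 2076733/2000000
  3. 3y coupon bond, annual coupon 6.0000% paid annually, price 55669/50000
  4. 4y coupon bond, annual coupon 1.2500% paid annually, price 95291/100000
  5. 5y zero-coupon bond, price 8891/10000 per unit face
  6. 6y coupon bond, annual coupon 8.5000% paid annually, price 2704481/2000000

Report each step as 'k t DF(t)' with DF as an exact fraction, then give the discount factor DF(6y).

step 1 [1y] zero: DF = P = 9743/10000 ≈ 0.974300
step 2 [2y] bond c/1=19/400: DF=(2076733/2000000 − 19/400·(0.974300))/(1+19/400) = 9471/10000 ≈ 0.947100
step 3 [3y] bond c/1=3/50: DF=(55669/50000 − 3/50·(0.974300+0.947100))/(1+3/50) = 1177/1250 ≈ 0.941600
step 4 [4y] bond c/1=1/80: DF=(95291/100000 − 1/80·(0.974300+0.947100+0.941600))/(1+1/80) = 4529/5000 ≈ 0.905800
step 5 [5y] zero: DF = P = 8891/10000 ≈ 0.889100
step 6 [6y] bond c/1=17/200: DF=(2704481/2000000 − 17/200·(0.974300+0.947100+0.941600+0.905800+0.889100))/(1+17/200) = 4407/5000 ≈ 0.881400

1 1 9743/10000
2 2 9471/10000
3 3 1177/1250
4 4 4529/5000
5 5 8891/10000
6 6 4407/5000
DF(6y) = 4407/5000 ≈ 0.881400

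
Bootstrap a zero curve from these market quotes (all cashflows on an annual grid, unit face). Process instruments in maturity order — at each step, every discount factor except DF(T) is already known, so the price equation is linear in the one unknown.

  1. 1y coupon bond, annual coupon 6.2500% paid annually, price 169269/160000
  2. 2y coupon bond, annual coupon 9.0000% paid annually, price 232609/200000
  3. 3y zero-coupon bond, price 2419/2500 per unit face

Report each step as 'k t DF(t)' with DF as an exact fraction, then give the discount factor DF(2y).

1 1 9957/10000
2 2 1231/1250
3 3 2419/2500
DF(2y) = 1231/1250 ≈ 0.984800

step 1 [1y] bond c/1=1/16: DF=(169269/160000 − 1/16·(0))/(1+1/16) = 9957/10000 ≈ 0.995700
step 2 [2y] bond c/1=9/100: DF=(232609/200000 − 9/100·(0.995700))/(1+9/100) = 1231/1250 ≈ 0.984800
step 3 [3y] zero: DF = P = 2419/2500 ≈ 0.967600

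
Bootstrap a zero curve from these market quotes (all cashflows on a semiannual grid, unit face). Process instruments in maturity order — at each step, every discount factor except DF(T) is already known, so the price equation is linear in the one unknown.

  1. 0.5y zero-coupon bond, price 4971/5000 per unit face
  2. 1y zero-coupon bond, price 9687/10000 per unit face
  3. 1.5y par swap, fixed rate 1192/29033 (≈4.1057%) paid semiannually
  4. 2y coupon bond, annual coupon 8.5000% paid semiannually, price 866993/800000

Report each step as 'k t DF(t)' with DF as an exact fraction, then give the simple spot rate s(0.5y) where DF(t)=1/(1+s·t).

step 1 [0.5y] zero: DF = P = 4971/5000 ≈ 0.994200
step 2 [1y] zero: DF = P = 9687/10000 ≈ 0.968700
step 3 [1.5y] swap r/2=596/29033: DF=(1 − 596/29033·(0.994200+0.968700))/(1+596/29033) = 2351/2500 ≈ 0.940400
step 4 [2y] bond c/2=17/400: DF=(866993/800000 − 17/400·(0.994200+0.968700+0.940400))/(1+17/400) = 2303/2500 ≈ 0.921200

1 1/2 4971/5000
2 1 9687/10000
3 3/2 2351/2500
4 2 2303/2500
s(0.5y) = (1/(4971/5000) − 1)/(1/2) = 58/4971 ≈ 1.1668%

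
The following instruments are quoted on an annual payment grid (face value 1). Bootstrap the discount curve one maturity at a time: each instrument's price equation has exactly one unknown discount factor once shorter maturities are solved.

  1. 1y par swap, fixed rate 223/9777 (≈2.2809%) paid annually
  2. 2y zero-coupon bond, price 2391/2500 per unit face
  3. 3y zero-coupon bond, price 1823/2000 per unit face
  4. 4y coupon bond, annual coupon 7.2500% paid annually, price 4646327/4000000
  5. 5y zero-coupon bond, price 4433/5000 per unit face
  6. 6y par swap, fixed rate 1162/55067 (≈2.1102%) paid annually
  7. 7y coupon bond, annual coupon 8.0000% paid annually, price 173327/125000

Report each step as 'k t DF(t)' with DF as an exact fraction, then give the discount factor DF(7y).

step 1 [1y] swap r/1=223/9777: DF=(1 − 223/9777·(0))/(1+223/9777) = 9777/10000 ≈ 0.977700
step 2 [2y] zero: DF = P = 2391/2500 ≈ 0.956400
step 3 [3y] zero: DF = P = 1823/2000 ≈ 0.911500
step 4 [4y] bond c/1=29/400: DF=(4646327/4000000 − 29/400·(0.977700+0.956400+0.911500))/(1+29/400) = 8907/10000 ≈ 0.890700
step 5 [5y] zero: DF = P = 4433/5000 ≈ 0.886600
step 6 [6y] swap r/1=1162/55067: DF=(1 − 1162/55067·(0.977700+0.956400+0.911500+0.890700+0.886600))/(1+1162/55067) = 4419/5000 ≈ 0.883800
step 7 [7y] bond c/1=2/25: DF=(173327/125000 − 2/25·(0.977700+0.956400+0.911500+0.890700+0.886600+0.883800))/(1+2/25) = 219/250 ≈ 0.876000

1 1 9777/10000
2 2 2391/2500
3 3 1823/2000
4 4 8907/10000
5 5 4433/5000
6 6 4419/5000
7 7 219/250
DF(7y) = 219/250 ≈ 0.876000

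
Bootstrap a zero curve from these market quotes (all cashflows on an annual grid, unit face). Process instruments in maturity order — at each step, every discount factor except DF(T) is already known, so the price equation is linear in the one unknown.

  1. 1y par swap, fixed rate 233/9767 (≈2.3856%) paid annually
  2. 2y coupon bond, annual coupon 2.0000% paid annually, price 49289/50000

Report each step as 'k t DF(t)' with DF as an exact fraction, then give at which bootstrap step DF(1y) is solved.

1 1 9767/10000
2 2 9473/10000
DF(1y) is solved at step 1

step 1 [1y] swap r/1=233/9767: DF=(1 − 233/9767·(0))/(1+233/9767) = 9767/10000 ≈ 0.976700
step 2 [2y] bond c/1=1/50: DF=(49289/50000 − 1/50·(0.976700))/(1+1/50) = 9473/10000 ≈ 0.947300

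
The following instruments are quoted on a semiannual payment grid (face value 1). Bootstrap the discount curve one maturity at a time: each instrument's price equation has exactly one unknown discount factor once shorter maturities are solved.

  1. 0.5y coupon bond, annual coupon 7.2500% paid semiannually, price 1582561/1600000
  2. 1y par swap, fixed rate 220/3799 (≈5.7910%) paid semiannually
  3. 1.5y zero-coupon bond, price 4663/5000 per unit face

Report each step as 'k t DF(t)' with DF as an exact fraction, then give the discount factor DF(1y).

1 1/2 1909/2000
2 1 189/200
3 3/2 4663/5000
DF(1y) = 189/200 ≈ 0.945000

step 1 [0.5y] bond c/2=29/800: DF=(1582561/1600000 − 29/800·(0))/(1+29/800) = 1909/2000 ≈ 0.954500
step 2 [1y] swap r/2=110/3799: DF=(1 − 110/3799·(0.954500))/(1+110/3799) = 189/200 ≈ 0.945000
step 3 [1.5y] zero: DF = P = 4663/5000 ≈ 0.932600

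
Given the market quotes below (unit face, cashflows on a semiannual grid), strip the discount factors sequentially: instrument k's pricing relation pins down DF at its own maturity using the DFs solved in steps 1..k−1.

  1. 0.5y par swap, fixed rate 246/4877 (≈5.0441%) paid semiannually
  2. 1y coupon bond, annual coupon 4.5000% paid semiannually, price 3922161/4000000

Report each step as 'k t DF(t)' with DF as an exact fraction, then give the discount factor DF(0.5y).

1 1/2 4877/5000
2 1 15/16
DF(0.5y) = 4877/5000 ≈ 0.975400

step 1 [0.5y] swap r/2=123/4877: DF=(1 − 123/4877·(0))/(1+123/4877) = 4877/5000 ≈ 0.975400
step 2 [1y] bond c/2=9/400: DF=(3922161/4000000 − 9/400·(0.975400))/(1+9/400) = 15/16 ≈ 0.937500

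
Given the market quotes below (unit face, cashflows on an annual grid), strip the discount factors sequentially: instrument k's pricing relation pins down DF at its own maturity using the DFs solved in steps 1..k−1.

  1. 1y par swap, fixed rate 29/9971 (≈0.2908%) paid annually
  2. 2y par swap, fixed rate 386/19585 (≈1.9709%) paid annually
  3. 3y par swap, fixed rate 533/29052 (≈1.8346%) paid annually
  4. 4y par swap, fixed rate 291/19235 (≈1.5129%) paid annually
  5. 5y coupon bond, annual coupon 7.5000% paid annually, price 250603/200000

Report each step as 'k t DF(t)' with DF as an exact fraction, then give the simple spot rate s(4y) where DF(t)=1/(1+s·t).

1 1 9971/10000
2 2 4807/5000
3 3 9467/10000
4 4 4709/5000
5 5 2243/2500
s(4y) = (1/(4709/5000) − 1)/(4) = 291/18836 ≈ 1.5449%

step 1 [1y] swap r/1=29/9971: DF=(1 − 29/9971·(0))/(1+29/9971) = 9971/10000 ≈ 0.997100
step 2 [2y] swap r/1=386/19585: DF=(1 − 386/19585·(0.997100))/(1+386/19585) = 4807/5000 ≈ 0.961400
step 3 [3y] swap r/1=533/29052: DF=(1 − 533/29052·(0.997100+0.961400))/(1+533/29052) = 9467/10000 ≈ 0.946700
step 4 [4y] swap r/1=291/19235: DF=(1 − 291/19235·(0.997100+0.961400+0.946700))/(1+291/19235) = 4709/5000 ≈ 0.941800
step 5 [5y] bond c/1=3/40: DF=(250603/200000 − 3/40·(0.997100+0.961400+0.946700+0.941800))/(1+3/40) = 2243/2500 ≈ 0.897200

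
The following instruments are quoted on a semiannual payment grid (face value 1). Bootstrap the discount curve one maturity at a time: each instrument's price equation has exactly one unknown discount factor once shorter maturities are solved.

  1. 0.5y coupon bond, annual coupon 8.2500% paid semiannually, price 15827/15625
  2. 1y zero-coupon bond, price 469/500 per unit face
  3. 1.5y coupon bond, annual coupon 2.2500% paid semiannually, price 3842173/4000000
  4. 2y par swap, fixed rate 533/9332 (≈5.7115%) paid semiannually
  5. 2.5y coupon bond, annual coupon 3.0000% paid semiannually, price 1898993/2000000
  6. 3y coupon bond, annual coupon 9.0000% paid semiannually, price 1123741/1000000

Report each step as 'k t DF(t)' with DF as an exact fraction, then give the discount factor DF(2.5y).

step 1 [0.5y] bond c/2=33/800: DF=(15827/15625 − 33/800·(0))/(1+33/800) = 608/625 ≈ 0.972800
step 2 [1y] zero: DF = P = 469/500 ≈ 0.938000
step 3 [1.5y] bond c/2=9/800: DF=(3842173/4000000 − 9/800·(0.972800+0.938000))/(1+9/800) = 4643/5000 ≈ 0.928600
step 4 [2y] swap r/2=533/18664: DF=(1 − 533/18664·(0.972800+0.938000+0.928600))/(1+533/18664) = 4467/5000 ≈ 0.893400
step 5 [2.5y] bond c/2=3/200: DF=(1898993/2000000 − 3/200·(0.972800+0.938000+0.928600+0.893400))/(1+3/200) = 8803/10000 ≈ 0.880300
step 6 [3y] bond c/2=9/200: DF=(1123741/1000000 − 9/200·(0.972800+0.938000+0.928600+0.893400+0.880300))/(1+9/200) = 8767/10000 ≈ 0.876700

1 1/2 608/625
2 1 469/500
3 3/2 4643/5000
4 2 4467/5000
5 5/2 8803/10000
6 3 8767/10000
DF(2.5y) = 8803/10000 ≈ 0.880300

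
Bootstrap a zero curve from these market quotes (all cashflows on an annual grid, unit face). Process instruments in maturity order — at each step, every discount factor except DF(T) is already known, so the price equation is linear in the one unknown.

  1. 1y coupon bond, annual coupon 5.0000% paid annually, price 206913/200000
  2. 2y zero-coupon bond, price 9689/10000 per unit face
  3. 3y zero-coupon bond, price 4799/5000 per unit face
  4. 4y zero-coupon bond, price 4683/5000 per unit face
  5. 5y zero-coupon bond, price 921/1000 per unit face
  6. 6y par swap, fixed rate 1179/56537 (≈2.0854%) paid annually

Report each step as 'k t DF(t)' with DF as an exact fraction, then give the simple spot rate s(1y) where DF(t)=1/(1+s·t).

1 1 9853/10000
2 2 9689/10000
3 3 4799/5000
4 4 4683/5000
5 5 921/1000
6 6 8821/10000
s(1y) = (1/(9853/10000) − 1)/(1) = 147/9853 ≈ 1.4919%

step 1 [1y] bond c/1=1/20: DF=(206913/200000 − 1/20·(0))/(1+1/20) = 9853/10000 ≈ 0.985300
step 2 [2y] zero: DF = P = 9689/10000 ≈ 0.968900
step 3 [3y] zero: DF = P = 4799/5000 ≈ 0.959800
step 4 [4y] zero: DF = P = 4683/5000 ≈ 0.936600
step 5 [5y] zero: DF = P = 921/1000 ≈ 0.921000
step 6 [6y] swap r/1=1179/56537: DF=(1 − 1179/56537·(0.985300+0.968900+0.959800+0.936600+0.921000))/(1+1179/56537) = 8821/10000 ≈ 0.882100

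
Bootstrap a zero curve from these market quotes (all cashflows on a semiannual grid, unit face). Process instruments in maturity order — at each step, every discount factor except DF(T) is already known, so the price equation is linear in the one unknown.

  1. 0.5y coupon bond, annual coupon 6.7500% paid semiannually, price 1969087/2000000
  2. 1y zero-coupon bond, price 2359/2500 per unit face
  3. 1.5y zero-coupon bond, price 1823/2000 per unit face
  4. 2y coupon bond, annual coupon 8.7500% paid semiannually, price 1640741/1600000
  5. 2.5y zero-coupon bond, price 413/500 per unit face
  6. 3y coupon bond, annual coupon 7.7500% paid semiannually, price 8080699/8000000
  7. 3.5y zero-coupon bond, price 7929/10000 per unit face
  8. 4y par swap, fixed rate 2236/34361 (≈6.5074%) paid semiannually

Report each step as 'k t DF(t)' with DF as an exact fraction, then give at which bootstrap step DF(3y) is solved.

step 1 [0.5y] bond c/2=27/800: DF=(1969087/2000000 − 27/800·(0))/(1+27/800) = 2381/2500 ≈ 0.952400
step 2 [1y] zero: DF = P = 2359/2500 ≈ 0.943600
step 3 [1.5y] zero: DF = P = 1823/2000 ≈ 0.911500
step 4 [2y] bond c/2=7/160: DF=(1640741/1600000 − 7/160·(0.952400+0.943600+0.911500))/(1+7/160) = 1081/1250 ≈ 0.864800
step 5 [2.5y] zero: DF = P = 413/500 ≈ 0.826000
step 6 [3y] bond c/2=31/800: DF=(8080699/8000000 − 31/800·(0.952400+0.943600+0.911500+0.864800+0.826000))/(1+31/800) = 4023/5000 ≈ 0.804600
step 7 [3.5y] zero: DF = P = 7929/10000 ≈ 0.792900
step 8 [4y] swap r/2=1118/34361: DF=(1 − 1118/34361·(0.952400+0.943600+0.911500+0.864800+0.826000+0.804600+0.792900))/(1+1118/34361) = 1941/2500 ≈ 0.776400

1 1/2 2381/2500
2 1 2359/2500
3 3/2 1823/2000
4 2 1081/1250
5 5/2 413/500
6 3 4023/5000
7 7/2 7929/10000
8 4 1941/2500
DF(3y) is solved at step 6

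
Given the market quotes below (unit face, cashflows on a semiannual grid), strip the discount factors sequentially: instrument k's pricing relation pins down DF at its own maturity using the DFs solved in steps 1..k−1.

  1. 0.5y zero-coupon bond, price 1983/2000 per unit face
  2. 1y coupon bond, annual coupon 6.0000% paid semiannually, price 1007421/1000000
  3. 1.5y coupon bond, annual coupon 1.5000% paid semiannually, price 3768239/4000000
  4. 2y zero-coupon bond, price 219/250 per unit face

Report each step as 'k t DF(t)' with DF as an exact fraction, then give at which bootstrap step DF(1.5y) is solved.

step 1 [0.5y] zero: DF = P = 1983/2000 ≈ 0.991500
step 2 [1y] bond c/2=3/100: DF=(1007421/1000000 − 3/100·(0.991500))/(1+3/100) = 2373/2500 ≈ 0.949200
step 3 [1.5y] bond c/2=3/400: DF=(3768239/4000000 − 3/400·(0.991500+0.949200))/(1+3/400) = 4603/5000 ≈ 0.920600
step 4 [2y] zero: DF = P = 219/250 ≈ 0.876000

1 1/2 1983/2000
2 1 2373/2500
3 3/2 4603/5000
4 2 219/250
DF(1.5y) is solved at step 3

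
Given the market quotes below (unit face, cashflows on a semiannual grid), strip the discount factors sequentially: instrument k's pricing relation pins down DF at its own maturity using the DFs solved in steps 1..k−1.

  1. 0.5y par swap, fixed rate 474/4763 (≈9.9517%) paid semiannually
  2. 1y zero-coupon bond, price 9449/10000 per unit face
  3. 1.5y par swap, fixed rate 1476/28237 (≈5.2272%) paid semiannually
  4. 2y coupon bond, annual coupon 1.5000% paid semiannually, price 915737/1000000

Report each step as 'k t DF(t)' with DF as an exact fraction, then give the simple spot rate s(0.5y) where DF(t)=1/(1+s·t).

1 1/2 4763/5000
2 1 9449/10000
3 3/2 4631/5000
4 2 8879/10000
s(0.5y) = (1/(4763/5000) − 1)/(1/2) = 474/4763 ≈ 9.9517%

step 1 [0.5y] swap r/2=237/4763: DF=(1 − 237/4763·(0))/(1+237/4763) = 4763/5000 ≈ 0.952600
step 2 [1y] zero: DF = P = 9449/10000 ≈ 0.944900
step 3 [1.5y] swap r/2=738/28237: DF=(1 − 738/28237·(0.952600+0.944900))/(1+738/28237) = 4631/5000 ≈ 0.926200
step 4 [2y] bond c/2=3/400: DF=(915737/1000000 − 3/400·(0.952600+0.944900+0.926200))/(1+3/400) = 8879/10000 ≈ 0.887900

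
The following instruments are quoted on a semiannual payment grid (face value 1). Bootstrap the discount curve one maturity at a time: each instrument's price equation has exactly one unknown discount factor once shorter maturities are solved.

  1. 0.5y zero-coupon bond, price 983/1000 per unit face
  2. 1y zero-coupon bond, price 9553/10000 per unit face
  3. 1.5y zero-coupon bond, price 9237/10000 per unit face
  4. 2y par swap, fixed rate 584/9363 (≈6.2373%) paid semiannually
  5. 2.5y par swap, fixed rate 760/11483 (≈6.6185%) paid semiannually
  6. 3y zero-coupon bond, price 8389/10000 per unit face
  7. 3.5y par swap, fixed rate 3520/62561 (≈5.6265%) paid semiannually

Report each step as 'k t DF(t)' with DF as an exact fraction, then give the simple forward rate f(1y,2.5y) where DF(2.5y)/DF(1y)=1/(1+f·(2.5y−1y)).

step 1 [0.5y] zero: DF = P = 983/1000 ≈ 0.983000
step 2 [1y] zero: DF = P = 9553/10000 ≈ 0.955300
step 3 [1.5y] zero: DF = P = 9237/10000 ≈ 0.923700
step 4 [2y] swap r/2=292/9363: DF=(1 − 292/9363·(0.983000+0.955300+0.923700))/(1+292/9363) = 552/625 ≈ 0.883200
step 5 [2.5y] swap r/2=380/11483: DF=(1 − 380/11483·(0.983000+0.955300+0.923700+0.883200))/(1+380/11483) = 106/125 ≈ 0.848000
step 6 [3y] zero: DF = P = 8389/10000 ≈ 0.838900
step 7 [3.5y] swap r/2=1760/62561: DF=(1 − 1760/62561·(0.983000+0.955300+0.923700+0.883200+0.848000+0.838900))/(1+1760/62561) = 103/125 ≈ 0.824000

1 1/2 983/1000
2 1 9553/10000
3 3/2 9237/10000
4 2 552/625
5 5/2 106/125
6 3 8389/10000
7 7/2 103/125
f(1y,2.5y) = ((9553/10000)/(106/125) − 1)/(3/2) = 1073/12720 ≈ 8.4355%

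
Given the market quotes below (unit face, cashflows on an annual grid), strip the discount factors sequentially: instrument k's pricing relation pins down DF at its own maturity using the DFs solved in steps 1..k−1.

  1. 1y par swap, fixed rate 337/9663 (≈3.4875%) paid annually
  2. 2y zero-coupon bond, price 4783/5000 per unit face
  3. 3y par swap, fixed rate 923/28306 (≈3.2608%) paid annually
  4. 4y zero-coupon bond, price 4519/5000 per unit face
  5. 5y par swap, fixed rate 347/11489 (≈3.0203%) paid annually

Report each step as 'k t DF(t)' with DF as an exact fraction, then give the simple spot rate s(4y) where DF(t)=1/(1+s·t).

step 1 [1y] swap r/1=337/9663: DF=(1 − 337/9663·(0))/(1+337/9663) = 9663/10000 ≈ 0.966300
step 2 [2y] zero: DF = P = 4783/5000 ≈ 0.956600
step 3 [3y] swap r/1=923/28306: DF=(1 − 923/28306·(0.966300+0.956600))/(1+923/28306) = 9077/10000 ≈ 0.907700
step 4 [4y] zero: DF = P = 4519/5000 ≈ 0.903800
step 5 [5y] swap r/1=347/11489: DF=(1 − 347/11489·(0.966300+0.956600+0.907700+0.903800))/(1+347/11489) = 2153/2500 ≈ 0.861200

1 1 9663/10000
2 2 4783/5000
3 3 9077/10000
4 4 4519/5000
5 5 2153/2500
s(4y) = (1/(4519/5000) − 1)/(4) = 481/18076 ≈ 2.6610%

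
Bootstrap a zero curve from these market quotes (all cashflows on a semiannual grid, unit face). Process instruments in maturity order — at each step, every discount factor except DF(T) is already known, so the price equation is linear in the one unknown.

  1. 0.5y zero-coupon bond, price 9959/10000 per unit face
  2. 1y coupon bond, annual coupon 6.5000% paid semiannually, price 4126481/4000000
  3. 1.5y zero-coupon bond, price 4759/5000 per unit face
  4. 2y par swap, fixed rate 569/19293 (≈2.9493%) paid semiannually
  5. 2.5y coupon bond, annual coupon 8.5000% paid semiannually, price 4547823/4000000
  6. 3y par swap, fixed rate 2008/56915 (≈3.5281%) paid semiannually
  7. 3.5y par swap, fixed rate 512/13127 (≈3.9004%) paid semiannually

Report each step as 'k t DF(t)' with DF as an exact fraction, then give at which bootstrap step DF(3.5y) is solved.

1 1/2 9959/10000
2 1 4839/5000
3 3/2 4759/5000
4 2 9431/10000
5 5/2 9333/10000
6 3 2249/2500
7 7/2 109/125
DF(3.5y) is solved at step 7

step 1 [0.5y] zero: DF = P = 9959/10000 ≈ 0.995900
step 2 [1y] bond c/2=13/400: DF=(4126481/4000000 − 13/400·(0.995900))/(1+13/400) = 4839/5000 ≈ 0.967800
step 3 [1.5y] zero: DF = P = 4759/5000 ≈ 0.951800
step 4 [2y] swap r/2=569/38586: DF=(1 − 569/38586·(0.995900+0.967800+0.951800))/(1+569/38586) = 9431/10000 ≈ 0.943100
step 5 [2.5y] bond c/2=17/400: DF=(4547823/4000000 − 17/400·(0.995900+0.967800+0.951800+0.943100))/(1+17/400) = 9333/10000 ≈ 0.933300
step 6 [3y] swap r/2=1004/56915: DF=(1 − 1004/56915·(0.995900+0.967800+0.951800+0.943100+0.933300))/(1+1004/56915) = 2249/2500 ≈ 0.899600
step 7 [3.5y] swap r/2=256/13127: DF=(1 − 256/13127·(0.995900+0.967800+0.951800+0.943100+0.933300+0.899600))/(1+256/13127) = 109/125 ≈ 0.872000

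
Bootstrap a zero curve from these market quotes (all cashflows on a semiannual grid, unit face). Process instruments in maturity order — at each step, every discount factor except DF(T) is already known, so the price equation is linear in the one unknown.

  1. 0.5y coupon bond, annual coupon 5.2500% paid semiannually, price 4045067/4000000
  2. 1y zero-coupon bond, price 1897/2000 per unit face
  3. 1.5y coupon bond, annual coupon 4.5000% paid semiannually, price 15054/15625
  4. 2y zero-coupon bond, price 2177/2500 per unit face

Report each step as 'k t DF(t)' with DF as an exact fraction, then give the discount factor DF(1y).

1 1/2 4927/5000
2 1 1897/2000
3 3/2 8997/10000
4 2 2177/2500
DF(1y) = 1897/2000 ≈ 0.948500

step 1 [0.5y] bond c/2=21/800: DF=(4045067/4000000 − 21/800·(0))/(1+21/800) = 4927/5000 ≈ 0.985400
step 2 [1y] zero: DF = P = 1897/2000 ≈ 0.948500
step 3 [1.5y] bond c/2=9/400: DF=(15054/15625 − 9/400·(0.985400+0.948500))/(1+9/400) = 8997/10000 ≈ 0.899700
step 4 [2y] zero: DF = P = 2177/2500 ≈ 0.870800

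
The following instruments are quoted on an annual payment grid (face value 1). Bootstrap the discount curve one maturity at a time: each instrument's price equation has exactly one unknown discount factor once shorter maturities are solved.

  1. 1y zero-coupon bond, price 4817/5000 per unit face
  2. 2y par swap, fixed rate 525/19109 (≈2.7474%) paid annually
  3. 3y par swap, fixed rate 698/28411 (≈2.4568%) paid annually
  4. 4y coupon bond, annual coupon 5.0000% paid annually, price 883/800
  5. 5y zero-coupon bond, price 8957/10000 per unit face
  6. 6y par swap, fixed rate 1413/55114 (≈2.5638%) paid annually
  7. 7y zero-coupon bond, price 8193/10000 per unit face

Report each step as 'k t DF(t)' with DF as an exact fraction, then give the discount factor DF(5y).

1 1 4817/5000
2 2 379/400
3 3 4651/5000
4 4 9159/10000
5 5 8957/10000
6 6 8587/10000
7 7 8193/10000
DF(5y) = 8957/10000 ≈ 0.895700

step 1 [1y] zero: DF = P = 4817/5000 ≈ 0.963400
step 2 [2y] swap r/1=525/19109: DF=(1 − 525/19109·(0.963400))/(1+525/19109) = 379/400 ≈ 0.947500
step 3 [3y] swap r/1=698/28411: DF=(1 − 698/28411·(0.963400+0.947500))/(1+698/28411) = 4651/5000 ≈ 0.930200
step 4 [4y] bond c/1=1/20: DF=(883/800 − 1/20·(0.963400+0.947500+0.930200))/(1+1/20) = 9159/10000 ≈ 0.915900
step 5 [5y] zero: DF = P = 8957/10000 ≈ 0.895700
step 6 [6y] swap r/1=1413/55114: DF=(1 − 1413/55114·(0.963400+0.947500+0.930200+0.915900+0.895700))/(1+1413/55114) = 8587/10000 ≈ 0.858700
step 7 [7y] zero: DF = P = 8193/10000 ≈ 0.819300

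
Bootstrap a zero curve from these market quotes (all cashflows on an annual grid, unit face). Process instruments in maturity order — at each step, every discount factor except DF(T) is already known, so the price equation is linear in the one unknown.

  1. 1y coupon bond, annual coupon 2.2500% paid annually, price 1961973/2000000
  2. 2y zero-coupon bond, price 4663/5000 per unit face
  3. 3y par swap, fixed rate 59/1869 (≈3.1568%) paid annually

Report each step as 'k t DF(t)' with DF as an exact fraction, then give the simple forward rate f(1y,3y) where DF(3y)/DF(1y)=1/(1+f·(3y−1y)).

step 1 [1y] bond c/1=9/400: DF=(1961973/2000000 − 9/400·(0))/(1+9/400) = 4797/5000 ≈ 0.959400
step 2 [2y] zero: DF = P = 4663/5000 ≈ 0.932600
step 3 [3y] swap r/1=59/1869: DF=(1 − 59/1869·(0.959400+0.932600))/(1+59/1869) = 1823/2000 ≈ 0.911500

1 1 4797/5000
2 2 4663/5000
3 3 1823/2000
f(1y,3y) = ((4797/5000)/(1823/2000) − 1)/(2) = 479/18230 ≈ 2.6275%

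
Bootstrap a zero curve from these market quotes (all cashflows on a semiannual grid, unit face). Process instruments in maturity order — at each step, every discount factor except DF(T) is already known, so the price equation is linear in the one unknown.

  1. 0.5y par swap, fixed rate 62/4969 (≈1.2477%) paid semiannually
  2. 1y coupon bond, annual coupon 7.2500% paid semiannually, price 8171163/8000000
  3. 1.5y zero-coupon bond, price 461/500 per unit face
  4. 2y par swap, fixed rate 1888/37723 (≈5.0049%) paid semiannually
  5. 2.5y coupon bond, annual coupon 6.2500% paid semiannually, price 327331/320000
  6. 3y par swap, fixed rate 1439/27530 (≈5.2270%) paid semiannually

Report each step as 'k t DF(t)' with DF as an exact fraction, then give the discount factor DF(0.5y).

step 1 [0.5y] swap r/2=31/4969: DF=(1 − 31/4969·(0))/(1+31/4969) = 4969/5000 ≈ 0.993800
step 2 [1y] bond c/2=29/800: DF=(8171163/8000000 − 29/800·(0.993800))/(1+29/800) = 9509/10000 ≈ 0.950900
step 3 [1.5y] zero: DF = P = 461/500 ≈ 0.922000
step 4 [2y] swap r/2=944/37723: DF=(1 − 944/37723·(0.993800+0.950900+0.922000))/(1+944/37723) = 566/625 ≈ 0.905600
step 5 [2.5y] bond c/2=1/32: DF=(327331/320000 − 1/32·(0.993800+0.950900+0.922000+0.905600))/(1+1/32) = 1097/1250 ≈ 0.877600
step 6 [3y] swap r/2=1439/55060: DF=(1 − 1439/55060·(0.993800+0.950900+0.922000+0.905600+0.877600))/(1+1439/55060) = 8561/10000 ≈ 0.856100

1 1/2 4969/5000
2 1 9509/10000
3 3/2 461/500
4 2 566/625
5 5/2 1097/1250
6 3 8561/10000
DF(0.5y) = 4969/5000 ≈ 0.993800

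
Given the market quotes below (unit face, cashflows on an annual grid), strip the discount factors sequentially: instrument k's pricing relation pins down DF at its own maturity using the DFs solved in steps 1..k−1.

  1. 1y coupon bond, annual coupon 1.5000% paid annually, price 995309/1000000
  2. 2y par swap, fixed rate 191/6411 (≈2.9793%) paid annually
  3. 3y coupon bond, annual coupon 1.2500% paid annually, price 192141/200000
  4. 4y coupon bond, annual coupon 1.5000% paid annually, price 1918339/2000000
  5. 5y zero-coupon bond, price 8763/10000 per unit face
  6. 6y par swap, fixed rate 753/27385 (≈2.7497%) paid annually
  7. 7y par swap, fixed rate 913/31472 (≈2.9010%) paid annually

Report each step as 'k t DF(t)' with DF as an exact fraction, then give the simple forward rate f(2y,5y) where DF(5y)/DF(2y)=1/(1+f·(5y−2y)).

1 1 4903/5000
2 2 9427/10000
3 3 9251/10000
4 4 9029/10000
5 5 8763/10000
6 6 4247/5000
7 7 4087/5000
f(2y,5y) = ((9427/10000)/(8763/10000) − 1)/(3) = 664/26289 ≈ 2.5258%

step 1 [1y] bond c/1=3/200: DF=(995309/1000000 − 3/200·(0))/(1+3/200) = 4903/5000 ≈ 0.980600
step 2 [2y] swap r/1=191/6411: DF=(1 − 191/6411·(0.980600))/(1+191/6411) = 9427/10000 ≈ 0.942700
step 3 [3y] bond c/1=1/80: DF=(192141/200000 − 1/80·(0.980600+0.942700))/(1+1/80) = 9251/10000 ≈ 0.925100
step 4 [4y] bond c/1=3/200: DF=(1918339/2000000 − 3/200·(0.980600+0.942700+0.925100))/(1+3/200) = 9029/10000 ≈ 0.902900
step 5 [5y] zero: DF = P = 8763/10000 ≈ 0.876300
step 6 [6y] swap r/1=753/27385: DF=(1 − 753/27385·(0.980600+0.942700+0.925100+0.902900+0.876300))/(1+753/27385) = 4247/5000 ≈ 0.849400
step 7 [7y] swap r/1=913/31472: DF=(1 − 913/31472·(0.980600+0.942700+0.925100+0.902900+0.876300+0.849400))/(1+913/31472) = 4087/5000 ≈ 0.817400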